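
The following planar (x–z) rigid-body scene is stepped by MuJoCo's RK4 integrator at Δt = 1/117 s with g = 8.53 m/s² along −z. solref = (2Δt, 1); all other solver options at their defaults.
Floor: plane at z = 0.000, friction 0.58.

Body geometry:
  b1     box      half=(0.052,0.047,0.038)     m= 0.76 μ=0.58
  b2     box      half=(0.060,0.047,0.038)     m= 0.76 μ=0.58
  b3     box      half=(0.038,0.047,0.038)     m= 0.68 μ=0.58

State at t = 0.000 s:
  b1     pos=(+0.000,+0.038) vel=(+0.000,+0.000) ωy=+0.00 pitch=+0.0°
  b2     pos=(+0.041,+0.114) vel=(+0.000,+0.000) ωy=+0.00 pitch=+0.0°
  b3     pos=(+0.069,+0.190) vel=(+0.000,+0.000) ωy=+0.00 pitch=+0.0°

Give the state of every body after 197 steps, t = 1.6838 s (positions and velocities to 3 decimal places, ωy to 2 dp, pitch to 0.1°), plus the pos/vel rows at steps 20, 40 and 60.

State at t = 1.6838 s:
  b1     pos=(+0.000,+0.038) vel=(+0.000,+0.000) ωy=+0.00 pitch=+0.0°
  b2     pos=(+0.101,+0.060) vel=(+0.000,+0.000) ωy=+0.00 pitch=+90.0°
  b3     pos=(+0.201,+0.038) vel=(+0.000,+0.000) ωy=+0.00 pitch=+90.0°

Key-timestep trajectory:
   step    t(s)  b1.x    b1.z    b1.vx   b1.vz   b2.x    b2.z    b2.vx   b2.vz   b3.x    b3.z    b3.vx   b3.vz 
     20  0.1709   +0.000  +0.038  +0.000  +0.000   +0.043  +0.114  +0.030  +0.007   +0.076  +0.188  +0.090  -0.019
     40  0.3419   +0.000  +0.038  -0.001  +0.000   +0.056  +0.115  +0.137  -0.012   +0.110  +0.175  +0.346  -0.209
     60  0.5128   +0.000  +0.038  +0.000  +0.000   +0.096  +0.074  +0.294  -0.762   +0.189  +0.054  +0.487  -1.394


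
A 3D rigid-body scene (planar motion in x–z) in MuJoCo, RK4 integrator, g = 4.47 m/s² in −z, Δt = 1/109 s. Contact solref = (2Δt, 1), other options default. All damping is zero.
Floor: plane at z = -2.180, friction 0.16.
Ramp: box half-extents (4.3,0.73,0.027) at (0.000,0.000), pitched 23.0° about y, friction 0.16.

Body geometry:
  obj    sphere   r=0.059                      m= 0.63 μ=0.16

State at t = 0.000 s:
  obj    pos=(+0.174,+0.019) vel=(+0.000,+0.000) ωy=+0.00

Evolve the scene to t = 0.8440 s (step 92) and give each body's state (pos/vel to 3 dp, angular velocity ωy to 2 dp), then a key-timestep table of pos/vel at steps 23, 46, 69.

State at t = 0.8440 s:
  obj    pos=(+0.583,-0.154) vel=(+0.969,-0.411) ωy=+17.84

Key-timestep trajectory:
   step    t(s)  obj.x    obj.z    obj.vx   obj.vz 
     23  0.2110   +0.200  +0.009  +0.242  -0.103
     46  0.4220   +0.277  -0.024  +0.485  -0.206
     69  0.6330   +0.404  -0.078  +0.727  -0.309


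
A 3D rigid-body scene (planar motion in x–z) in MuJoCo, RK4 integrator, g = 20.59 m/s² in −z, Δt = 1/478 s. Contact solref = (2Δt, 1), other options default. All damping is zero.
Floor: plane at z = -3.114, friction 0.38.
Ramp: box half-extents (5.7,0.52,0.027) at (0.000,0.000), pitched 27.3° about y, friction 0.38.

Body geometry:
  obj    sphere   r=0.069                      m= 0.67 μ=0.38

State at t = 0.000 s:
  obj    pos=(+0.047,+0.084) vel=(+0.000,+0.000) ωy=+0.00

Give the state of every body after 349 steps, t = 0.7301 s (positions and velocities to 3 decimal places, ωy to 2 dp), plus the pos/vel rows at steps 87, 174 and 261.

State at t = 0.7301 s:
  obj    pos=(+1.645,-0.741) vel=(+4.377,-2.259) ωy=+71.37

Key-timestep trajectory:
   step    t(s)  obj.x    obj.z    obj.vx   obj.vz 
     87  0.1820   +0.146  +0.033  +1.091  -0.563
    174  0.3640   +0.444  -0.121  +2.182  -1.126
    261  0.5460   +0.941  -0.377  +3.273  -1.689


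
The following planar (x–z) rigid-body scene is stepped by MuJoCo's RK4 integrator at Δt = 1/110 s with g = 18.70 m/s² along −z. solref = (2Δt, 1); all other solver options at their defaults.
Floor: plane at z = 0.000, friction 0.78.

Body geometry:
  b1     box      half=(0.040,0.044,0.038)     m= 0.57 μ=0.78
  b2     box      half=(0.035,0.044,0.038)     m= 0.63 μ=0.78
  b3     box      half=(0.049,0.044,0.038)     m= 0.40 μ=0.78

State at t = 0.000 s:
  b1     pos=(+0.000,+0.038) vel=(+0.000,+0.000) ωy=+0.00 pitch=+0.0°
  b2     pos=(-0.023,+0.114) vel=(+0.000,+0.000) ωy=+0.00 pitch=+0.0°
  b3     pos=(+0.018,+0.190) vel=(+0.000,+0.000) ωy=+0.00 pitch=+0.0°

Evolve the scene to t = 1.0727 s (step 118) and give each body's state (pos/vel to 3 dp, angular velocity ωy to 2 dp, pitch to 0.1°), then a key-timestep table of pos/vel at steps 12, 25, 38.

State at t = 1.0727 s:
  b1     pos=(+0.000,+0.038) vel=(+0.000,+0.000) ωy=+0.00 pitch=-0.1°
  b2     pos=(-0.024,+0.114) vel=(+0.000,+0.000) ωy=+0.00 pitch=-0.2°
  b3     pos=(+0.127,+0.038) vel=(+0.000,+0.000) ωy=+0.00 pitch=+180.0°

Key-timestep trajectory:
   step    t(s)  b1.x    b1.z    b1.vx   b1.vz   b2.x    b2.z    b2.vx   b2.vz   b3.x    b3.z    b3.vx   b3.vz 
     12  0.1091   +0.000  +0.038  -0.001  +0.001   -0.023  +0.114  -0.004  +0.002   +0.029  +0.186  +0.239  -0.109
     25  0.2273   +0.000  +0.038  -0.003  -0.001   -0.023  +0.114  -0.003  -0.001   +0.076  +0.110  +0.848  -0.614
     38  0.3455   +0.000  +0.038  +0.000  +0.000   -0.024  +0.114  +0.000  +0.000   +0.129  +0.034  -0.075  +0.166


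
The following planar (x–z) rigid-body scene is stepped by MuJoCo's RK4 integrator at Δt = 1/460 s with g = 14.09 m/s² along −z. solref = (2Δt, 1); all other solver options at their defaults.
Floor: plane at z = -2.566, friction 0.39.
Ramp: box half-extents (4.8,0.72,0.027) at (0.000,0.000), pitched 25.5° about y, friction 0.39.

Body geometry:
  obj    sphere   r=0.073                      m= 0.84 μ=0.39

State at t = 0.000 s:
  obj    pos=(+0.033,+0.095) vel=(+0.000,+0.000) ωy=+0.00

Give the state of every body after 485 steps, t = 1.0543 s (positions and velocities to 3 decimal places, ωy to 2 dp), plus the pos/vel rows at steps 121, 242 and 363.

State at t = 1.0543 s:
  obj    pos=(+2.207,-0.942) vel=(+4.123,-1.967) ωy=+62.57

Key-timestep trajectory:
   step    t(s)  obj.x    obj.z    obj.vx   obj.vz 
    121  0.2630   +0.168  +0.030  +1.029  -0.491
    242  0.5261   +0.574  -0.163  +2.057  -0.981
    363  0.7891   +1.251  -0.486  +3.086  -1.472


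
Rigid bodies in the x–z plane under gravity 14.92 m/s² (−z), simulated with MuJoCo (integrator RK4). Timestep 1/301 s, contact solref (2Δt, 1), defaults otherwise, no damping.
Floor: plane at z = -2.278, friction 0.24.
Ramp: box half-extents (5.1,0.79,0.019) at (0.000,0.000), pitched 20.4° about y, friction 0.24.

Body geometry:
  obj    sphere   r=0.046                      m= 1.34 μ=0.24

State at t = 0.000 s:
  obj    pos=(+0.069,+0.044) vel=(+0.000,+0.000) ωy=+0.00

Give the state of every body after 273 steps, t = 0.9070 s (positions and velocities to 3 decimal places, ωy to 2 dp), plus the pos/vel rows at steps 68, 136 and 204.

State at t = 0.9070 s:
  obj    pos=(+1.501,-0.489) vel=(+3.158,-1.174) ωy=+73.24

Key-timestep trajectory:
   step    t(s)  obj.x    obj.z    obj.vx   obj.vz 
     68  0.2259   +0.158  +0.011  +0.787  -0.293
    136  0.4518   +0.424  -0.088  +1.573  -0.585
    204  0.6777   +0.869  -0.254  +2.360  -0.878


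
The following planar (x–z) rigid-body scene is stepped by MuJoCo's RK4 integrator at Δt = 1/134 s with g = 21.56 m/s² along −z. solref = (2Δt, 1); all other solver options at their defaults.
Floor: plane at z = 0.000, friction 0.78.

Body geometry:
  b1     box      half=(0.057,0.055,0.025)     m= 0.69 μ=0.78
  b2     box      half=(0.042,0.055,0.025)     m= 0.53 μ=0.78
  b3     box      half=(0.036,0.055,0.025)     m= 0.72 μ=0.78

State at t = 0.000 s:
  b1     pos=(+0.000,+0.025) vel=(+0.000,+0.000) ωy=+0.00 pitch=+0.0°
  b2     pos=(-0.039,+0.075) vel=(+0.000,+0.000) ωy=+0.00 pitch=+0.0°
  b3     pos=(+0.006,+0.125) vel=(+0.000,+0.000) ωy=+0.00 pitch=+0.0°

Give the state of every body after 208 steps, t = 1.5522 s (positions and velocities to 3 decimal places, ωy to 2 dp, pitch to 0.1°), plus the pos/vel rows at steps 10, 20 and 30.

State at t = 1.5522 s:
  b1     pos=(+0.000,+0.025) vel=(+0.000,+0.000) ωy=+0.00 pitch=+0.0°
  b2     pos=(-0.039,+0.075) vel=(+0.000,+0.000) ωy=+0.00 pitch=+0.0°
  b3     pos=(+0.037,+0.086) vel=(+0.000,+0.000) ωy=+0.00 pitch=+90.0°

Key-timestep trajectory:
   step    t(s)  b1.x    b1.z    b1.vx   b1.vz   b2.x    b2.z    b2.vx   b2.vz   b3.x    b3.z    b3.vx   b3.vz 
     10  0.0746   +0.000  +0.025  -0.001  +0.002   -0.039  +0.075  -0.002  +0.002   +0.010  +0.123  +0.130  -0.032
     20  0.1493   +0.000  +0.025  +0.000  +0.001   -0.039  +0.075  -0.002  +0.003   +0.028  +0.106  +0.311  -0.678
     30  0.2239   +0.000  +0.025  -0.001  +0.001   -0.039  +0.075  -0.003  +0.000   +0.039  +0.084  -0.047  +0.071


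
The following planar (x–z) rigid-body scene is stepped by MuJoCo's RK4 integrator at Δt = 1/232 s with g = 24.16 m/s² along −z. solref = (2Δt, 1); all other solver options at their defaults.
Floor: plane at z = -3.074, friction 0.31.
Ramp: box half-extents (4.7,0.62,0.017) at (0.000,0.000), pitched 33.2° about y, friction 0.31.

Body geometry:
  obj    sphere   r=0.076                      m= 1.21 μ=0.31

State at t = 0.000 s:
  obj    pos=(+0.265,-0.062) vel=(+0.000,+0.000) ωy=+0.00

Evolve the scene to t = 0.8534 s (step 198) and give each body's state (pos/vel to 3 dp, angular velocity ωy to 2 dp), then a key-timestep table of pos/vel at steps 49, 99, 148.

State at t = 0.8534 s:
  obj    pos=(+3.145,-1.947) vel=(+6.748,-4.416) ωy=+106.09

Key-timestep trajectory:
   step    t(s)  obj.x    obj.z    obj.vx   obj.vz 
     49  0.2112   +0.441  -0.178  +1.670  -1.093
     99  0.4267   +0.985  -0.533  +3.374  -2.208
    148  0.6379   +1.874  -1.115  +5.044  -3.301


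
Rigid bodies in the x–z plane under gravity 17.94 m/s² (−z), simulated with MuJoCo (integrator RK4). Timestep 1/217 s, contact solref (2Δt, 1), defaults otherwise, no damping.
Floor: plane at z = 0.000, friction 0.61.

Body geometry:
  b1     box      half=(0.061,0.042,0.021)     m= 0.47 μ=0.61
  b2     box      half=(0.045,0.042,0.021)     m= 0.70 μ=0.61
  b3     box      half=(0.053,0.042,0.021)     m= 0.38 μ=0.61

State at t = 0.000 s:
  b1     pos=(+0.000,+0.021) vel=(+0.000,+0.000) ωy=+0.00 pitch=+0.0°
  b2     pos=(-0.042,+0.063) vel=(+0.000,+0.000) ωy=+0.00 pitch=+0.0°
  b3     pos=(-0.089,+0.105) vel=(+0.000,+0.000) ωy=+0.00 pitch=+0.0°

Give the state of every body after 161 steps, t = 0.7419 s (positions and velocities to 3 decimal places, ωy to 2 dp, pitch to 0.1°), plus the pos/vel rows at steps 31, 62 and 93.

State at t = 0.7419 s:
  b1     pos=(+0.000,+0.021) vel=(+0.000,+0.000) ωy=+0.00 pitch=+0.0°
  b2     pos=(-0.042,+0.063) vel=(+0.000,+0.000) ωy=+0.00 pitch=+0.0°
  b3     pos=(-0.113,+0.053) vel=(+0.000,+0.000) ωy=+0.00 pitch=-90.0°

Key-timestep trajectory:
   step    t(s)  b1.x    b1.z    b1.vx   b1.vz   b2.x    b2.z    b2.vx   b2.vz   b3.x    b3.z    b3.vx   b3.vz 
     31  0.1429   +0.000  +0.021  +0.000  +0.000   -0.042  +0.063  +0.001  +0.000   -0.096  +0.103  -0.135  -0.061
     62  0.2857   +0.000  +0.021  +0.000  +0.000   -0.042  +0.063  +0.000  +0.000   -0.118  +0.054  +0.066  +0.064
     93  0.4286   +0.000  +0.021  +0.000  +0.000   -0.042  +0.063  +0.000  +0.000   -0.114  +0.053  +0.028  -0.004


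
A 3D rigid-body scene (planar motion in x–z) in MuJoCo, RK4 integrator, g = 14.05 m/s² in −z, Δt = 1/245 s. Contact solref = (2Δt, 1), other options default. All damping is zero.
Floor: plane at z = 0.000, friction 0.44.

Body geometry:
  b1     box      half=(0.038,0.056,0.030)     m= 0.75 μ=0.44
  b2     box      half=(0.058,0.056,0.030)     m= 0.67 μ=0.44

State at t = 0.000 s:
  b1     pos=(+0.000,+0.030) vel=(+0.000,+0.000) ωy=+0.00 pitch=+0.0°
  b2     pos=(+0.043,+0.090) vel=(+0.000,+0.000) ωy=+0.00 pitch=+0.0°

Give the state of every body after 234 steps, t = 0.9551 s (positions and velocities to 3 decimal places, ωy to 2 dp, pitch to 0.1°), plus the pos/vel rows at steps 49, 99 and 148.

State at t = 0.9551 s:
  b1     pos=(+0.000,+0.030) vel=(+0.000,+0.000) ωy=+0.00 pitch=+0.0°
  b2     pos=(+0.101,+0.058) vel=(+0.000,+0.000) ωy=+0.00 pitch=+90.0°

Key-timestep trajectory:
   step    t(s)  b1.x    b1.z    b1.vx   b1.vz   b2.x    b2.z    b2.vx   b2.vz 
     49  0.2000   +0.000  +0.030  +0.000  +0.000   +0.068  +0.069  +0.264  -0.567
     99  0.4041   +0.000  +0.030  +0.000  +0.000   +0.119  +0.064  +0.015  +0.002
    148  0.6041   +0.000  +0.030  +0.000  +0.000   +0.094  +0.061  +0.015  -0.006


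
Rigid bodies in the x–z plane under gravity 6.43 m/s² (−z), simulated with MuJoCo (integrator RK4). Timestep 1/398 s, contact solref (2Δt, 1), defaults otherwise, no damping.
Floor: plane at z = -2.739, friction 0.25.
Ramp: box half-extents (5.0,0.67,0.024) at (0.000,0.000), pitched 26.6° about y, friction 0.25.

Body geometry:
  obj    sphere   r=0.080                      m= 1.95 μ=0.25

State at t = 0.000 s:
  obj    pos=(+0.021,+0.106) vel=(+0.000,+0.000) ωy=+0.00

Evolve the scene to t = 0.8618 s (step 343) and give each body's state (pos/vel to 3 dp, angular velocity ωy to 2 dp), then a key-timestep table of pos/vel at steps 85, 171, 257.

State at t = 0.8618 s:
  obj    pos=(+0.704,-0.236) vel=(+1.585,-0.794) ωy=+22.15

Key-timestep trajectory:
   step    t(s)  obj.x    obj.z    obj.vx   obj.vz 
     85  0.2136   +0.063  +0.085  +0.393  -0.197
    171  0.4296   +0.191  +0.021  +0.790  -0.396
    257  0.6457   +0.404  -0.086  +1.187  -0.595


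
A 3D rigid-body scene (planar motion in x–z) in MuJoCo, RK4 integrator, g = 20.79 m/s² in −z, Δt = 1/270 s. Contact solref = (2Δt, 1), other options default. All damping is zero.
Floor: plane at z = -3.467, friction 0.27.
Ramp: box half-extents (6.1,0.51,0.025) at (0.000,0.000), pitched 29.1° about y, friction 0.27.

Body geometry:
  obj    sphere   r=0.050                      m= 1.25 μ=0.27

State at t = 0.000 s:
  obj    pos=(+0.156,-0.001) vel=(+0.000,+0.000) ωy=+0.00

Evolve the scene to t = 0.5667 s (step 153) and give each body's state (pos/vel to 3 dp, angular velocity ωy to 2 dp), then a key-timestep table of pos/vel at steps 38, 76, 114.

State at t = 0.5667 s:
  obj    pos=(+1.169,-0.565) vel=(+3.576,-1.991) ωy=+81.83

Key-timestep trajectory:
   step    t(s)  obj.x    obj.z    obj.vx   obj.vz 
     38  0.1407   +0.219  -0.036  +0.889  -0.495
     76  0.2815   +0.406  -0.140  +1.777  -0.989
    114  0.4222   +0.719  -0.314  +2.665  -1.483


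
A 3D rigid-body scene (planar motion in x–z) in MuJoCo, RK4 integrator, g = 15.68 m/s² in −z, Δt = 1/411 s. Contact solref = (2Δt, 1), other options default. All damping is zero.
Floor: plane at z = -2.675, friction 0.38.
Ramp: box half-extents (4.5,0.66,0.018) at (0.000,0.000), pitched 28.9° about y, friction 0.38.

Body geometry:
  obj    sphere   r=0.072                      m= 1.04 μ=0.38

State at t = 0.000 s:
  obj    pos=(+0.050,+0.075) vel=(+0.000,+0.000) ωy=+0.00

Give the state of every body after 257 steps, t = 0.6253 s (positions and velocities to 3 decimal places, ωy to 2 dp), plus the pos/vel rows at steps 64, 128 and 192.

State at t = 0.6253 s:
  obj    pos=(+0.977,-0.436) vel=(+2.963,-1.636) ωy=+47.00

Key-timestep trajectory:
   step    t(s)  obj.x    obj.z    obj.vx   obj.vz 
     64  0.1557   +0.108  +0.043  +0.738  -0.407
    128  0.3114   +0.280  -0.052  +1.476  -0.815
    192  0.4672   +0.567  -0.210  +2.214  -1.222


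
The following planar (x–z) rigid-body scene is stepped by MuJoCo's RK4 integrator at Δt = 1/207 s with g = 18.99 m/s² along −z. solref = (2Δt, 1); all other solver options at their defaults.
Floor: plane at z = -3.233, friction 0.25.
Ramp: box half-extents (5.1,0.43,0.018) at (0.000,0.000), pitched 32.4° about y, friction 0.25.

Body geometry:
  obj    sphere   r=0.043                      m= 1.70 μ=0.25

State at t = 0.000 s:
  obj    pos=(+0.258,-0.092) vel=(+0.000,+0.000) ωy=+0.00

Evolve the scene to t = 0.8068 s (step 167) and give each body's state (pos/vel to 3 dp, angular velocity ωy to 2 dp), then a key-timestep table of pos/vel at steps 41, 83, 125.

State at t = 0.8068 s:
  obj    pos=(+2.256,-1.359) vel=(+4.951,-3.142) ωy=+136.32

Key-timestep trajectory:
   step    t(s)  obj.x    obj.z    obj.vx   obj.vz 
     41  0.1981   +0.379  -0.168  +1.216  -0.772
     83  0.4010   +0.752  -0.405  +2.461  -1.562
    125  0.6039   +1.377  -0.802  +3.706  -2.352


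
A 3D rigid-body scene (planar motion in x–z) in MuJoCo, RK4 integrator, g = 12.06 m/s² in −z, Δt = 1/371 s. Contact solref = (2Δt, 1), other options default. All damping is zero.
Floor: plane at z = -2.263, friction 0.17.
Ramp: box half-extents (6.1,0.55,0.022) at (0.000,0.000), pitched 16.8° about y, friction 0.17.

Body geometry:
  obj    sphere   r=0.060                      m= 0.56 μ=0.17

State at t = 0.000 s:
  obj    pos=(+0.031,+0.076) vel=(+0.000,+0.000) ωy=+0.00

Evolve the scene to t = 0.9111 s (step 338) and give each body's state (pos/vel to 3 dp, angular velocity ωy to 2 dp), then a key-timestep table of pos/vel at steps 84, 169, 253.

State at t = 0.9111 s:
  obj    pos=(+1.020,-0.222) vel=(+2.172,-0.656) ωy=+37.80

Key-timestep trajectory:
   step    t(s)  obj.x    obj.z    obj.vx   obj.vz 
     84  0.2264   +0.092  +0.058  +0.540  -0.163
    169  0.4555   +0.278  +0.002  +1.086  -0.328
    253  0.6819   +0.585  -0.091  +1.625  -0.491


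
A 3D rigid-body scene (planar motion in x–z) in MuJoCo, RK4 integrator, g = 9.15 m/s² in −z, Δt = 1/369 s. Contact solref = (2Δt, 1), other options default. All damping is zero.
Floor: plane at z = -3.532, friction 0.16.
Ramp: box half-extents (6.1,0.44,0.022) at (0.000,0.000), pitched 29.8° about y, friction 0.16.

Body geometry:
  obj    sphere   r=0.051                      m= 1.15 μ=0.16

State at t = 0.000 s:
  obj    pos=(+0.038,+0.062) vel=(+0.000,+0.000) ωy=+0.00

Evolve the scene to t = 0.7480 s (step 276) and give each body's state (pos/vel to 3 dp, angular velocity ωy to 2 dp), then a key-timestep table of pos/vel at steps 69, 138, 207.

State at t = 0.7480 s:
  obj    pos=(+0.836,-0.394) vel=(+2.131,-1.217) ωy=+46.43

Key-timestep trajectory:
   step    t(s)  obj.x    obj.z    obj.vx   obj.vz 
     69  0.1870   +0.088  +0.034  +0.535  -0.305
    138  0.3740   +0.238  -0.052  +1.068  -0.607
    207  0.5610   +0.487  -0.195  +1.597  -0.919


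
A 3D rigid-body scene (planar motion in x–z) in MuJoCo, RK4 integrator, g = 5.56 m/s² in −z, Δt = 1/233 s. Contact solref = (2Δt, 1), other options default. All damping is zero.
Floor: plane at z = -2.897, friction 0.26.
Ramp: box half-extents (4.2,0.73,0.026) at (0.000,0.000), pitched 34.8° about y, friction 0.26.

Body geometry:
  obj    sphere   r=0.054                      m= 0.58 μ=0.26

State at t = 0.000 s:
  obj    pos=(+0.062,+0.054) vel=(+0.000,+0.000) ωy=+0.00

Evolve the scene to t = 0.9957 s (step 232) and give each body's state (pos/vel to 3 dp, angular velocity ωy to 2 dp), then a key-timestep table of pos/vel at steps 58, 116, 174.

State at t = 0.9957 s:
  obj    pos=(+0.985,-0.587) vel=(+1.853,-1.288) ωy=+41.78

Key-timestep trajectory:
   step    t(s)  obj.x    obj.z    obj.vx   obj.vz 
     58  0.2489   +0.120  +0.014  +0.463  -0.322
    116  0.4979   +0.293  -0.106  +0.927  -0.644
    174  0.7468   +0.581  -0.307  +1.390  -0.966


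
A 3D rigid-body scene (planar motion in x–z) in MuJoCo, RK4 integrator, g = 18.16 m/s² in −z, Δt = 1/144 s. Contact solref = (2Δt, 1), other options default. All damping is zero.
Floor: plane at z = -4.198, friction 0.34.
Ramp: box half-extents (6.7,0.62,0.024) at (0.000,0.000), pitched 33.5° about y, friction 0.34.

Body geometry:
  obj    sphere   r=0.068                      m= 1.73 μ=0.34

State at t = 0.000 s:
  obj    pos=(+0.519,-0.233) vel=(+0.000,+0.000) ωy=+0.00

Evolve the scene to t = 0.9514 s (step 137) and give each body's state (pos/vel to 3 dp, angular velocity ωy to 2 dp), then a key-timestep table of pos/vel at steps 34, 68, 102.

State at t = 0.9514 s:
  obj    pos=(+3.221,-2.022) vel=(+5.680,-3.760) ωy=+100.14

Key-timestep trajectory:
   step    t(s)  obj.x    obj.z    obj.vx   obj.vz 
     34  0.2361   +0.686  -0.343  +1.410  -0.933
     68  0.4722   +1.185  -0.674  +2.820  -1.866
    102  0.7083   +2.017  -1.225  +4.229  -2.799


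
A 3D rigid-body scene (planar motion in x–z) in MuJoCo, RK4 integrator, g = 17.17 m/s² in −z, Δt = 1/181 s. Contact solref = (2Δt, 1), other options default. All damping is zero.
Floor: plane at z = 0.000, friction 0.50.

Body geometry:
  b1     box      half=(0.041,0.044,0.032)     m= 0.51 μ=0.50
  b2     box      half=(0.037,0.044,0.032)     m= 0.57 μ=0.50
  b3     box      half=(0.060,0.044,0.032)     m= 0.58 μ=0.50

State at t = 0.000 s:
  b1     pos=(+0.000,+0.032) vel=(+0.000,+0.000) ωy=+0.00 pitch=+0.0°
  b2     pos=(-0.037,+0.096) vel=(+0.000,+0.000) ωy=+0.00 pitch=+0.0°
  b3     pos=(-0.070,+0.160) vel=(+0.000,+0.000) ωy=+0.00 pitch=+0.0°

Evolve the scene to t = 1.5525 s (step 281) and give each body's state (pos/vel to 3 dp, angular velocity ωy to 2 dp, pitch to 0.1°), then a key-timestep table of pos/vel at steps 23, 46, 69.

State at t = 1.5525 s:
  b1     pos=(+0.000,+0.032) vel=(+0.000,+0.000) ωy=+0.00 pitch=+0.0°
  b2     pos=(-0.082,+0.037) vel=(+0.000,+0.000) ωy=+0.00 pitch=-90.0°
  b3     pos=(-0.276,+0.032) vel=(+0.000,+0.000) ωy=+0.00 pitch=+180.0°

Key-timestep trajectory:
   step    t(s)  b1.x    b1.z    b1.vx   b1.vz   b2.x    b2.z    b2.vx   b2.vz   b3.x    b3.z    b3.vx   b3.vz 
     23  0.1271   +0.000  +0.032  +0.001  +0.000   -0.047  +0.096  -0.176  -0.062   -0.099  +0.146  -0.478  -0.392
     46  0.2541   +0.000  +0.032  +0.000  +0.000   -0.085  +0.033  +0.080  -0.360   -0.182  +0.060  -0.619  +0.230
     69  0.3812   +0.000  +0.032  +0.000  +0.000   -0.082  +0.037  +0.000  +0.000   -0.253  +0.053  -0.649  -0.484


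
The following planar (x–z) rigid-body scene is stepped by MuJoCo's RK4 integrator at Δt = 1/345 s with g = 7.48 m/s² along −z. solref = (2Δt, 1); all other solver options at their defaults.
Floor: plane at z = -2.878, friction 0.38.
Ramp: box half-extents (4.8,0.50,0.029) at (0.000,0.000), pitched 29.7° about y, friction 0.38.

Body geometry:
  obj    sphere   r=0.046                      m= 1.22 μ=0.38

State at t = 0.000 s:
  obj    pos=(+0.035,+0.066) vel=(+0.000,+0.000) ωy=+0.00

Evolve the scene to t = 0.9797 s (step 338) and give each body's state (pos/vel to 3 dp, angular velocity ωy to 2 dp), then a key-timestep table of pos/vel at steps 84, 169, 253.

State at t = 0.9797 s:
  obj    pos=(+1.139,-0.563) vel=(+2.253,-1.285) ωy=+56.37

Key-timestep trajectory:
   step    t(s)  obj.x    obj.z    obj.vx   obj.vz 
     84  0.2435   +0.103  +0.027  +0.560  -0.319
    169  0.4899   +0.311  -0.091  +1.126  -0.643
    253  0.7333   +0.653  -0.286  +1.686  -0.962


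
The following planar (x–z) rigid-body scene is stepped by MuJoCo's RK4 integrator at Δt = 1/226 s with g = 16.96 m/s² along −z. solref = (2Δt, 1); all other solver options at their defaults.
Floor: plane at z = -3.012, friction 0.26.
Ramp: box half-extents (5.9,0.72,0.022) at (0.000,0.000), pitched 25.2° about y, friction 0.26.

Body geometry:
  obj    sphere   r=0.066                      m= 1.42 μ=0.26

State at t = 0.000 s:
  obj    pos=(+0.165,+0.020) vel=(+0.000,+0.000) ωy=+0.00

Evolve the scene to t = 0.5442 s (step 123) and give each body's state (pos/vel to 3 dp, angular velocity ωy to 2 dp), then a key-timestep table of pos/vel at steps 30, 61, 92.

State at t = 0.5442 s:
  obj    pos=(+0.856,-0.306) vel=(+2.540,-1.195) ωy=+42.52

Key-timestep trajectory:
   step    t(s)  obj.x    obj.z    obj.vx   obj.vz 
     30  0.1327   +0.206  +0.000  +0.620  -0.292
     61  0.2699   +0.335  -0.060  +1.260  -0.593
     92  0.4071   +0.552  -0.162  +1.900  -0.894


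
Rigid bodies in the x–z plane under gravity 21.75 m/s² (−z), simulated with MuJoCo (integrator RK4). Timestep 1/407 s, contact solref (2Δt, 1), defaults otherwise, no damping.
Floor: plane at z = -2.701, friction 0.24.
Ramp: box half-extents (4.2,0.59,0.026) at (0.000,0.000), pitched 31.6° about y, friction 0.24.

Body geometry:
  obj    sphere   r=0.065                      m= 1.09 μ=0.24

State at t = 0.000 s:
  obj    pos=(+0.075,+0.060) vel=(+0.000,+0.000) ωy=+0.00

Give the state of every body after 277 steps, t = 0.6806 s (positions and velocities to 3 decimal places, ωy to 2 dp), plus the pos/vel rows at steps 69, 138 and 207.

State at t = 0.6806 s:
  obj    pos=(+1.681,-0.927) vel=(+4.719,-2.903) ωy=+85.22

Key-timestep trajectory:
   step    t(s)  obj.x    obj.z    obj.vx   obj.vz 
     69  0.1695   +0.175  -0.001  +1.176  -0.723
    138  0.3391   +0.474  -0.185  +2.351  -1.446
    207  0.5086   +0.972  -0.491  +3.527  -2.170


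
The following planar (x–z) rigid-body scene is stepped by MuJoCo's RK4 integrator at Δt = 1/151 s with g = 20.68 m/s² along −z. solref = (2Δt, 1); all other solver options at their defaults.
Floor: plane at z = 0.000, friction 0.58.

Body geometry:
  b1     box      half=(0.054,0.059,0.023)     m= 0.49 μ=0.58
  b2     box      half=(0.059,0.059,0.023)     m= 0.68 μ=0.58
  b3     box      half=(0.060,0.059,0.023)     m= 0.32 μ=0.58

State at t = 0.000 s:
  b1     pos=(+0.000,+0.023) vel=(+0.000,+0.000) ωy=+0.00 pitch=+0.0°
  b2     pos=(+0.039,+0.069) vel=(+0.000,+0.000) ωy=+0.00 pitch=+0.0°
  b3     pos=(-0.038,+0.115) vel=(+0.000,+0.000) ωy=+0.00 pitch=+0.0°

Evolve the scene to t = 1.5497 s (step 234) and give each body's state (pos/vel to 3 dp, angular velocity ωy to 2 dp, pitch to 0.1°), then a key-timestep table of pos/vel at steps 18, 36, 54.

State at t = 1.5497 s:
  b1     pos=(+0.000,+0.023) vel=(+0.000,+0.000) ωy=+0.00 pitch=+0.0°
  b2     pos=(+0.039,+0.069) vel=(+0.000,+0.000) ωy=+0.00 pitch=+0.1°
  b3     pos=(-0.194,+0.023) vel=(+0.000,+0.000) ωy=+0.00 pitch=+180.0°

Key-timestep trajectory:
   step    t(s)  b1.x    b1.z    b1.vx   b1.vz   b2.x    b2.z    b2.vx   b2.vz   b3.x    b3.z    b3.vx   b3.vz 
     18  0.1192   +0.000  +0.023  +0.002  +0.000   +0.039  +0.069  +0.002  +0.000   -0.061  +0.080  -0.640  -0.327
     36  0.2384   +0.000  +0.023  +0.000  +0.000   +0.039  +0.069  +0.000  +0.000   -0.128  +0.064  -0.437  -0.037
     54  0.3576   +0.000  +0.023  +0.000  +0.000   +0.039  +0.069  +0.000  +0.000   -0.194  +0.018  -0.247  -0.391


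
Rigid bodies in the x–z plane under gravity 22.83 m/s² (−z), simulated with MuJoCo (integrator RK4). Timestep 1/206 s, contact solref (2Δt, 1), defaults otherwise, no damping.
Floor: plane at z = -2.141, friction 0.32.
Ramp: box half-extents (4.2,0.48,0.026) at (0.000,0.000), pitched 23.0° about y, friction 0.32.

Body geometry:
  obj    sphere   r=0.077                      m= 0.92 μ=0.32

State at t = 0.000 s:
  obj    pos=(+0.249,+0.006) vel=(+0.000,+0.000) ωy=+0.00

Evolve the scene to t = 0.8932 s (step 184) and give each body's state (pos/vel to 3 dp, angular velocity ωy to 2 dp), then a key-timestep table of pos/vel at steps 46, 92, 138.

State at t = 0.8932 s:
  obj    pos=(+2.589,-0.987) vel=(+5.239,-2.224) ωy=+73.90

Key-timestep trajectory:
   step    t(s)  obj.x    obj.z    obj.vx   obj.vz 
     46  0.2233   +0.395  -0.056  +1.310  -0.556
     92  0.4466   +0.834  -0.242  +2.620  -1.112
    138  0.6699   +1.565  -0.553  +3.929  -1.668


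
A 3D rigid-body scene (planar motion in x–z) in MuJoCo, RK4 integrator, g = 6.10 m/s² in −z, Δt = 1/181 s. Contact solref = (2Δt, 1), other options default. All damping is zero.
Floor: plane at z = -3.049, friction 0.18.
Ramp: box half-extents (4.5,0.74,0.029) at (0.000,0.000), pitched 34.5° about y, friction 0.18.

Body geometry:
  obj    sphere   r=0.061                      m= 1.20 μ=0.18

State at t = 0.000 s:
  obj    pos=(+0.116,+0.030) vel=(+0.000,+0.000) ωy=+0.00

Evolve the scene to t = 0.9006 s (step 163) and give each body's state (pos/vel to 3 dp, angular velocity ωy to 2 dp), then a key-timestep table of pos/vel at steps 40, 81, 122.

State at t = 0.9006 s:
  obj    pos=(+0.968,-0.556) vel=(+1.891,-1.305) ωy=+33.36

Key-timestep trajectory:
   step    t(s)  obj.x    obj.z    obj.vx   obj.vz 
     40  0.2210   +0.167  -0.006  +0.466  -0.315
     81  0.4475   +0.326  -0.115  +0.937  -0.655
    122  0.6740   +0.593  -0.299  +1.420  -0.966


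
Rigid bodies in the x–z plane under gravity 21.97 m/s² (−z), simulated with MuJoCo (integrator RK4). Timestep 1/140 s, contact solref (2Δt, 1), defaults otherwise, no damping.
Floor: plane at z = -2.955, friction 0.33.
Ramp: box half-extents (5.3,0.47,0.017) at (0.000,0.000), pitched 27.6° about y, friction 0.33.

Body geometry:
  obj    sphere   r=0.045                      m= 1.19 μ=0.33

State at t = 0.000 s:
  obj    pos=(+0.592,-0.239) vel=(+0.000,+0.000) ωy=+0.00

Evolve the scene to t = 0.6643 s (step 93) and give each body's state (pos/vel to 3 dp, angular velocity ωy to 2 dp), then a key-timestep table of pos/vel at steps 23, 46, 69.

State at t = 0.6643 s:
  obj    pos=(+2.013,-0.983) vel=(+4.280,-2.237) ωy=+107.29

Key-timestep trajectory:
   step    t(s)  obj.x    obj.z    obj.vx   obj.vz 
     23  0.1643   +0.679  -0.285  +1.059  -0.553
     46  0.3286   +0.940  -0.421  +2.117  -1.107
     69  0.4929   +1.374  -0.649  +3.175  -1.660


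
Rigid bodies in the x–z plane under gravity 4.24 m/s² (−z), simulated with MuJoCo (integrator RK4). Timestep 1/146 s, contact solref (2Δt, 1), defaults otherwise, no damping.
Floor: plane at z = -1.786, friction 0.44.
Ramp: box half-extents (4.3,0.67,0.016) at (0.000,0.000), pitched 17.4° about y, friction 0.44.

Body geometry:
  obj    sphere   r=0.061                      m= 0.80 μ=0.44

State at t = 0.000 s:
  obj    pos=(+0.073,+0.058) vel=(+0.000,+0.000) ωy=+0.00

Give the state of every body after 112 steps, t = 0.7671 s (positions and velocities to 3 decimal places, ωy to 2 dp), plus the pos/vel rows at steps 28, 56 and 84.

State at t = 0.7671 s:
  obj    pos=(+0.327,-0.022) vel=(+0.663,-0.208) ωy=+11.39

Key-timestep trajectory:
   step    t(s)  obj.x    obj.z    obj.vx   obj.vz 
     28  0.1918   +0.089  +0.053  +0.166  -0.052
     56  0.3836   +0.137  +0.038  +0.332  -0.104
     84  0.5753   +0.216  +0.013  +0.497  -0.156


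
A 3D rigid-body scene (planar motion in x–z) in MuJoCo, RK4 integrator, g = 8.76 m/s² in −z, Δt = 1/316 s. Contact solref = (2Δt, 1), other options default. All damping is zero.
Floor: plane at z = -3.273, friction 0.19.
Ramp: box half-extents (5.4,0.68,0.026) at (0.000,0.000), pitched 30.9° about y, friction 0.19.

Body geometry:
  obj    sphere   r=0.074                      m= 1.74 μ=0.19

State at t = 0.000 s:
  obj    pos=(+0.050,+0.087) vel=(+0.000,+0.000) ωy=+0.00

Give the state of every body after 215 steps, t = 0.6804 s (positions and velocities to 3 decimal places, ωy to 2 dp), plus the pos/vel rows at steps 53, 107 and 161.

State at t = 0.6804 s:
  obj    pos=(+0.688,-0.295) vel=(+1.876,-1.123) ωy=+29.54

Key-timestep trajectory:
   step    t(s)  obj.x    obj.z    obj.vx   obj.vz 
     53  0.1677   +0.089  +0.063  +0.463  -0.277
    107  0.3386   +0.208  -0.008  +0.934  -0.559
    161  0.5095   +0.408  -0.128  +1.405  -0.841


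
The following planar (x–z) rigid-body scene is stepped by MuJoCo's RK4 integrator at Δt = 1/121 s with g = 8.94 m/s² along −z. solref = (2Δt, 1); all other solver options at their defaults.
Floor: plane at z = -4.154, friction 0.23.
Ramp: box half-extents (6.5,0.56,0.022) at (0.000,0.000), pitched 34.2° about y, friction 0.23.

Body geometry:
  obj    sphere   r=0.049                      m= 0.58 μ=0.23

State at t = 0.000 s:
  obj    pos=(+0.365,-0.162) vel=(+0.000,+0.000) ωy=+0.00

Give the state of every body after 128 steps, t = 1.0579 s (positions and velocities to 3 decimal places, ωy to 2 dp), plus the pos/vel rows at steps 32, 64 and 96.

State at t = 1.0579 s:
  obj    pos=(+2.026,-1.291) vel=(+3.141,-2.134) ωy=+77.45

Key-timestep trajectory:
   step    t(s)  obj.x    obj.z    obj.vx   obj.vz 
     32  0.2645   +0.469  -0.233  +0.786  -0.534
     64  0.5289   +0.780  -0.445  +1.571  -1.067
     96  0.7934   +1.300  -0.797  +2.356  -1.601


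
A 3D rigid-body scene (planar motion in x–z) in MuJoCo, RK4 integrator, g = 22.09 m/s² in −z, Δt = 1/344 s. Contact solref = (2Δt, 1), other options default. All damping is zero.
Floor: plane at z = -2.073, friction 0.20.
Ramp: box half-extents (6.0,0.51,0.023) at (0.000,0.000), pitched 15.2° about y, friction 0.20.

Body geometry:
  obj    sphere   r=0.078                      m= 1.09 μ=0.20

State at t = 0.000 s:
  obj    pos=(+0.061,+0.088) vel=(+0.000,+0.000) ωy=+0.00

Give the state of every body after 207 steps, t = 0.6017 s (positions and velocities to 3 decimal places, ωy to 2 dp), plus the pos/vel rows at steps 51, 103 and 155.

State at t = 0.6017 s:
  obj    pos=(+0.784,-0.108) vel=(+2.402,-0.653) ωy=+31.91

Key-timestep trajectory:
   step    t(s)  obj.x    obj.z    obj.vx   obj.vz 
     51  0.1483   +0.105  +0.076  +0.592  -0.161
    103  0.2994   +0.240  +0.039  +1.195  -0.325
    155  0.4506   +0.466  -0.022  +1.799  -0.489


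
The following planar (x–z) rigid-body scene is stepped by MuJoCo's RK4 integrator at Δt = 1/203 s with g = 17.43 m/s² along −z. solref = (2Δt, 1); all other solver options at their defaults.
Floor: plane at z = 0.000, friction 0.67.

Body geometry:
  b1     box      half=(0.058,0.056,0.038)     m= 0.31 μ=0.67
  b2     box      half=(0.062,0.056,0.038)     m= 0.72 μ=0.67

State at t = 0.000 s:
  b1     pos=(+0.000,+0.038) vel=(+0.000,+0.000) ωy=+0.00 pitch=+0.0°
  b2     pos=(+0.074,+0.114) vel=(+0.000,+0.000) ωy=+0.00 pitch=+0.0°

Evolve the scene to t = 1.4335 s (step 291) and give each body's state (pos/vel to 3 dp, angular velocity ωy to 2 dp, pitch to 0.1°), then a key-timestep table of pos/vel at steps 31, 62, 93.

State at t = 1.4335 s:
  b1     pos=(+0.000,+0.038) vel=(+0.000,+0.000) ωy=+0.00 pitch=+0.0°
  b2     pos=(+0.135,+0.062) vel=(+0.000,+0.000) ωy=+0.00 pitch=+90.0°

Key-timestep trajectory:
   step    t(s)  b1.x    b1.z    b1.vx   b1.vz   b2.x    b2.z    b2.vx   b2.vz 
     31  0.1527   +0.000  +0.038  +0.000  +0.000   +0.106  +0.069  +0.465  -0.374
     62  0.3054   +0.000  +0.038  +0.000  +0.000   +0.153  +0.070  -0.017  -0.005
     93  0.4581   +0.000  +0.038  +0.000  +0.000   +0.130  +0.064  +0.074  -0.035


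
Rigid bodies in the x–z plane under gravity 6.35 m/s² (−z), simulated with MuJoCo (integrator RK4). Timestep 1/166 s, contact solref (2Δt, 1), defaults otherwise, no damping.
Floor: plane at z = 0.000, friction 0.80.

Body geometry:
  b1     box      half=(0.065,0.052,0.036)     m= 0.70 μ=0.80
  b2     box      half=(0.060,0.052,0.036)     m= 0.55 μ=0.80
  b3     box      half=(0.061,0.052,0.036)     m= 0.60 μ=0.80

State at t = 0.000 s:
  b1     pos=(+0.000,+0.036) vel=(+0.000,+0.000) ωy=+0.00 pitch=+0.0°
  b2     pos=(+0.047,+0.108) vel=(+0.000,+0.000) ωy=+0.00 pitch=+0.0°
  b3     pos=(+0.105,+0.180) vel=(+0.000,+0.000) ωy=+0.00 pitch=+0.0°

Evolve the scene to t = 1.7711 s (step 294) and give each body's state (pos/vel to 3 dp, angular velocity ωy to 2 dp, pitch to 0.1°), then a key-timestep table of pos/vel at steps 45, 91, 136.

State at t = 1.7711 s:
  b1     pos=(+0.000,+0.036) vel=(+0.000,+0.000) ωy=+0.00 pitch=+0.0°
  b2     pos=(+0.107,+0.060) vel=(+0.000,+0.000) ωy=+0.00 pitch=+90.0°
  b3     pos=(+0.321,+0.036) vel=(+0.000,+0.000) ωy=+0.00 pitch=+180.0°

Key-timestep trajectory:
   step    t(s)  b1.x    b1.z    b1.vx   b1.vz   b2.x    b2.z    b2.vx   b2.vz   b3.x    b3.z    b3.vx   b3.vz 
     45  0.2711   +0.000  +0.036  -0.001  +0.000   +0.063  +0.112  +0.156  +0.010   +0.145  +0.155  +0.325  -0.305
     91  0.5482   +0.000  +0.036  +0.000  +0.000   +0.107  +0.060  -0.118  -0.060   +0.240  +0.068  +0.180  +0.044
    136  0.8193   +0.000  +0.036  +0.000  +0.000   +0.107  +0.060  +0.000  +0.000   +0.274  +0.069  +0.164  -0.037


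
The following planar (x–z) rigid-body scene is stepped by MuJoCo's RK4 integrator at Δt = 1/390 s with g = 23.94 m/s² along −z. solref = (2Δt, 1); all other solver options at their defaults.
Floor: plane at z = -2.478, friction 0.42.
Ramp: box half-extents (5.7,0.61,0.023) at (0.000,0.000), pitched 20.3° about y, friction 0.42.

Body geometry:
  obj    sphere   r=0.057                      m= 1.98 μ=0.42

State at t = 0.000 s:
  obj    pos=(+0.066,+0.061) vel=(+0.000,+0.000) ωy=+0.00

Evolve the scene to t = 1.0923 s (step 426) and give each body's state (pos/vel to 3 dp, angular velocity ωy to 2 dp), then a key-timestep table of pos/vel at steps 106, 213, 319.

State at t = 1.0923 s:
  obj    pos=(+3.385,-1.167) vel=(+6.078,-2.248) ωy=+113.68

Key-timestep trajectory:
   step    t(s)  obj.x    obj.z    obj.vx   obj.vz 
    106  0.2718   +0.272  -0.015  +1.512  -0.559
    213  0.5462   +0.896  -0.246  +3.039  -1.124
    319  0.8179   +1.927  -0.628  +4.551  -1.684


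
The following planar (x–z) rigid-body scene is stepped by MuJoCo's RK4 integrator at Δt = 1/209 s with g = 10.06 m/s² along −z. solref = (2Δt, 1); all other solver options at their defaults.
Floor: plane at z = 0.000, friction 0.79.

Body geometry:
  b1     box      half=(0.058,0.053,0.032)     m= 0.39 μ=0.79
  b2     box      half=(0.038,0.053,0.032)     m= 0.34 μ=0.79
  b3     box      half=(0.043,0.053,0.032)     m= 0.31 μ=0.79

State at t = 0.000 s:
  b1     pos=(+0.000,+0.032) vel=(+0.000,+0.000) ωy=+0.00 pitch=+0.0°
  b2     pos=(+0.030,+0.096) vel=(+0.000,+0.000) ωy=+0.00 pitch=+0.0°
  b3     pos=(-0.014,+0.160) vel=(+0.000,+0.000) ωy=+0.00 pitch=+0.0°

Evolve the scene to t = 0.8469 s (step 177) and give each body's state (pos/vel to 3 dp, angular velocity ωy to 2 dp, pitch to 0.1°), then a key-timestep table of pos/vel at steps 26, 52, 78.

State at t = 0.8469 s:
  b1     pos=(+0.000,+0.032) vel=(+0.000,+0.000) ωy=+0.00 pitch=+0.0°
  b2     pos=(+0.030,+0.096) vel=(+0.000,+0.000) ωy=+0.00 pitch=+0.0°
  b3     pos=(-0.118,+0.032) vel=(+0.000,+0.000) ωy=+0.00 pitch=+180.0°

Key-timestep trajectory:
   step    t(s)  b1.x    b1.z    b1.vx   b1.vz   b2.x    b2.z    b2.vx   b2.vz   b3.x    b3.z    b3.vx   b3.vz 
     26  0.1244   +0.000  +0.032  +0.000  +0.000   +0.030  +0.096  +0.001  +0.000   -0.023  +0.157  -0.155  -0.090
     52  0.2488   +0.000  +0.032  +0.006  -0.003   +0.030  +0.096  +0.006  -0.003   -0.050  +0.107  -0.442  -0.558
     78  0.3732   +0.000  +0.032  +0.000  +0.000   +0.030  +0.096  +0.000  +0.000   -0.107  +0.069  -0.455  -0.854


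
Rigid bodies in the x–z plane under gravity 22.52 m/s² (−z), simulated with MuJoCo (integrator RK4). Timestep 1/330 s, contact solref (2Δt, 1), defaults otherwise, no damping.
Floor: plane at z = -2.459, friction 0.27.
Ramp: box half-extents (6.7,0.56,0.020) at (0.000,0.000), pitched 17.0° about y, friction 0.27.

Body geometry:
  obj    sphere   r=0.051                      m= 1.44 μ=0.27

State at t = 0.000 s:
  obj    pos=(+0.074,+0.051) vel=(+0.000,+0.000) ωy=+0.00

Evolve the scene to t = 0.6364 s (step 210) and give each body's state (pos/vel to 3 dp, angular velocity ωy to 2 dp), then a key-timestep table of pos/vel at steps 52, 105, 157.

State at t = 0.6364 s:
  obj    pos=(+0.985,-0.227) vel=(+2.862,-0.875) ωy=+58.67

Key-timestep trajectory:
   step    t(s)  obj.x    obj.z    obj.vx   obj.vz 
     52  0.1576   +0.130  +0.034  +0.709  -0.217
    105  0.3182   +0.302  -0.018  +1.431  -0.438
    157  0.4758   +0.583  -0.104  +2.140  -0.654


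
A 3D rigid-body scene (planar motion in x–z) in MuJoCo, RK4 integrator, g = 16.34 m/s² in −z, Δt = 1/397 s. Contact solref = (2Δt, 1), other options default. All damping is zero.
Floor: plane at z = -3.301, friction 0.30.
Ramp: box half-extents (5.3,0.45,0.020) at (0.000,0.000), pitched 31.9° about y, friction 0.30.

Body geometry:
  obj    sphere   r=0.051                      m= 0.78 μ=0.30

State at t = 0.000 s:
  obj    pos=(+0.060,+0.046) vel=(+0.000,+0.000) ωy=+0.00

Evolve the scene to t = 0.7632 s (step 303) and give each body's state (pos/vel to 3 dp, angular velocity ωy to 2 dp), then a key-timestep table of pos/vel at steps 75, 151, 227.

State at t = 0.7632 s:
  obj    pos=(+1.585,-0.903) vel=(+3.997,-2.488) ωy=+92.29

Key-timestep trajectory:
   step    t(s)  obj.x    obj.z    obj.vx   obj.vz 
     75  0.1889   +0.154  -0.012  +0.989  -0.616
    151  0.3804   +0.439  -0.190  +1.992  -1.240
    227  0.5718   +0.916  -0.487  +2.994  -1.864
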